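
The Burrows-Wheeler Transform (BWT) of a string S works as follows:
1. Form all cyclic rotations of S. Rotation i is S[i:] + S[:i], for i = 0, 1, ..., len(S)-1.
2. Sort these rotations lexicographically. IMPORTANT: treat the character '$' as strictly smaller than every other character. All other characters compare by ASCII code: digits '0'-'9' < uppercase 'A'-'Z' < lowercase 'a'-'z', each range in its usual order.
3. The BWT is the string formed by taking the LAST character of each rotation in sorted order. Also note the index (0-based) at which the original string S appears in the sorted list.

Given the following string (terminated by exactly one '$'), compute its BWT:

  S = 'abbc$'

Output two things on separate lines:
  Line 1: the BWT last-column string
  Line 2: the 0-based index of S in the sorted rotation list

Answer: c$abb
1

Derivation:
All 5 rotations (rotation i = S[i:]+S[:i]):
  rot[0] = abbc$
  rot[1] = bbc$a
  rot[2] = bc$ab
  rot[3] = c$abb
  rot[4] = $abbc
Sorted (with $ < everything):
  sorted[0] = $abbc  (last char: 'c')
  sorted[1] = abbc$  (last char: '$')
  sorted[2] = bbc$a  (last char: 'a')
  sorted[3] = bc$ab  (last char: 'b')
  sorted[4] = c$abb  (last char: 'b')
Last column: c$abb
Original string S is at sorted index 1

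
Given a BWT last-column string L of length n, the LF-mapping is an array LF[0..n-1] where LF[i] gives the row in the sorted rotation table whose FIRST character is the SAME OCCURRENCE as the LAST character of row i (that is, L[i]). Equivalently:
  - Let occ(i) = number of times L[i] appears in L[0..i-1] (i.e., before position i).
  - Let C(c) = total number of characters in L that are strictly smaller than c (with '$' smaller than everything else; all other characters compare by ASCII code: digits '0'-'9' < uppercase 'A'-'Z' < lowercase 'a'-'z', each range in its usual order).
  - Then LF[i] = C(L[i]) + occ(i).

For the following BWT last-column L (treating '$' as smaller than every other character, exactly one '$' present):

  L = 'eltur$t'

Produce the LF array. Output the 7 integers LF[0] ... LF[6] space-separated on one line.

Answer: 1 2 4 6 3 0 5

Derivation:
Char counts: '$':1, 'e':1, 'l':1, 'r':1, 't':2, 'u':1
C (first-col start): C('$')=0, C('e')=1, C('l')=2, C('r')=3, C('t')=4, C('u')=6
L[0]='e': occ=0, LF[0]=C('e')+0=1+0=1
L[1]='l': occ=0, LF[1]=C('l')+0=2+0=2
L[2]='t': occ=0, LF[2]=C('t')+0=4+0=4
L[3]='u': occ=0, LF[3]=C('u')+0=6+0=6
L[4]='r': occ=0, LF[4]=C('r')+0=3+0=3
L[5]='$': occ=0, LF[5]=C('$')+0=0+0=0
L[6]='t': occ=1, LF[6]=C('t')+1=4+1=5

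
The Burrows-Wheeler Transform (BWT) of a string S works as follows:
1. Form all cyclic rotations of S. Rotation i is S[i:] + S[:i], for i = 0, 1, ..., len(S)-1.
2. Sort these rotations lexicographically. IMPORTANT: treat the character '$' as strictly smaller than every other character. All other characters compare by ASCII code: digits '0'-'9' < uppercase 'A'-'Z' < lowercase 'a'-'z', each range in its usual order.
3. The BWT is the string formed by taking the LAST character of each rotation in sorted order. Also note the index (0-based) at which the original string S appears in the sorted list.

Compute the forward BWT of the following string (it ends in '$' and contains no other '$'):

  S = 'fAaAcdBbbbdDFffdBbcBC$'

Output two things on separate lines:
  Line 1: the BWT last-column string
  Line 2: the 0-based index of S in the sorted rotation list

All 22 rotations (rotation i = S[i:]+S[:i]):
  rot[0] = fAaAcdBbbbdDFffdBbcBC$
  rot[1] = AaAcdBbbbdDFffdBbcBC$f
  rot[2] = aAcdBbbbdDFffdBbcBC$fA
  rot[3] = AcdBbbbdDFffdBbcBC$fAa
  rot[4] = cdBbbbdDFffdBbcBC$fAaA
  rot[5] = dBbbbdDFffdBbcBC$fAaAc
  rot[6] = BbbbdDFffdBbcBC$fAaAcd
  rot[7] = bbbdDFffdBbcBC$fAaAcdB
  rot[8] = bbdDFffdBbcBC$fAaAcdBb
  rot[9] = bdDFffdBbcBC$fAaAcdBbb
  rot[10] = dDFffdBbcBC$fAaAcdBbbb
  rot[11] = DFffdBbcBC$fAaAcdBbbbd
  rot[12] = FffdBbcBC$fAaAcdBbbbdD
  rot[13] = ffdBbcBC$fAaAcdBbbbdDF
  rot[14] = fdBbcBC$fAaAcdBbbbdDFf
  rot[15] = dBbcBC$fAaAcdBbbbdDFff
  rot[16] = BbcBC$fAaAcdBbbbdDFffd
  rot[17] = bcBC$fAaAcdBbbbdDFffdB
  rot[18] = cBC$fAaAcdBbbbdDFffdBb
  rot[19] = BC$fAaAcdBbbbdDFffdBbc
  rot[20] = C$fAaAcdBbbbdDFffdBbcB
  rot[21] = $fAaAcdBbbbdDFffdBbcBC
Sorted (with $ < everything):
  sorted[0] = $fAaAcdBbbbdDFffdBbcBC  (last char: 'C')
  sorted[1] = AaAcdBbbbdDFffdBbcBC$f  (last char: 'f')
  sorted[2] = AcdBbbbdDFffdBbcBC$fAa  (last char: 'a')
  sorted[3] = BC$fAaAcdBbbbdDFffdBbc  (last char: 'c')
  sorted[4] = BbbbdDFffdBbcBC$fAaAcd  (last char: 'd')
  sorted[5] = BbcBC$fAaAcdBbbbdDFffd  (last char: 'd')
  sorted[6] = C$fAaAcdBbbbdDFffdBbcB  (last char: 'B')
  sorted[7] = DFffdBbcBC$fAaAcdBbbbd  (last char: 'd')
  sorted[8] = FffdBbcBC$fAaAcdBbbbdD  (last char: 'D')
  sorted[9] = aAcdBbbbdDFffdBbcBC$fA  (last char: 'A')
  sorted[10] = bbbdDFffdBbcBC$fAaAcdB  (last char: 'B')
  sorted[11] = bbdDFffdBbcBC$fAaAcdBb  (last char: 'b')
  sorted[12] = bcBC$fAaAcdBbbbdDFffdB  (last char: 'B')
  sorted[13] = bdDFffdBbcBC$fAaAcdBbb  (last char: 'b')
  sorted[14] = cBC$fAaAcdBbbbdDFffdBb  (last char: 'b')
  sorted[15] = cdBbbbdDFffdBbcBC$fAaA  (last char: 'A')
  sorted[16] = dBbbbdDFffdBbcBC$fAaAc  (last char: 'c')
  sorted[17] = dBbcBC$fAaAcdBbbbdDFff  (last char: 'f')
  sorted[18] = dDFffdBbcBC$fAaAcdBbbb  (last char: 'b')
  sorted[19] = fAaAcdBbbbdDFffdBbcBC$  (last char: '$')
  sorted[20] = fdBbcBC$fAaAcdBbbbdDFf  (last char: 'f')
  sorted[21] = ffdBbcBC$fAaAcdBbbbdDF  (last char: 'F')
Last column: CfacddBdDABbBbbAcfb$fF
Original string S is at sorted index 19

Answer: CfacddBdDABbBbbAcfb$fF
19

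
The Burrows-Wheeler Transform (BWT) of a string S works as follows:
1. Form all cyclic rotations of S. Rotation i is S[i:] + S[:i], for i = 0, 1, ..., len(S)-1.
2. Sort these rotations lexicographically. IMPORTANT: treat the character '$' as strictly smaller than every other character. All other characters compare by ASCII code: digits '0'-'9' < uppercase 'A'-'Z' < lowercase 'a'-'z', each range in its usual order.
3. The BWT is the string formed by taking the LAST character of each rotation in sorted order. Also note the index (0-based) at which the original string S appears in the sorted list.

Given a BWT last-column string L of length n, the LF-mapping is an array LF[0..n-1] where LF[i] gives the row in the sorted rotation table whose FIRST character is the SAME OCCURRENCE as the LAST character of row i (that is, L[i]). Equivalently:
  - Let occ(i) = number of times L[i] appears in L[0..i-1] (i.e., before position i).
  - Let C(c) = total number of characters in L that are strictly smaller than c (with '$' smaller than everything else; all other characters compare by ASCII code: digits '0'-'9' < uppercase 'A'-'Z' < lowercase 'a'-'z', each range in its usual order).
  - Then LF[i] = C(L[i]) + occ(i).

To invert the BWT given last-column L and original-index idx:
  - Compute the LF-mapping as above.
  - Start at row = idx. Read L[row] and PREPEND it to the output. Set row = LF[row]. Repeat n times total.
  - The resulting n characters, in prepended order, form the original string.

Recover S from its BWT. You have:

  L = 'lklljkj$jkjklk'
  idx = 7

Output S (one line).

Answer: kklljkljkkjjl$

Derivation:
LF mapping: 10 5 11 12 1 6 2 0 3 7 4 8 13 9
Walk LF starting at row 7, prepending L[row]:
  step 1: row=7, L[7]='$', prepend. Next row=LF[7]=0
  step 2: row=0, L[0]='l', prepend. Next row=LF[0]=10
  step 3: row=10, L[10]='j', prepend. Next row=LF[10]=4
  step 4: row=4, L[4]='j', prepend. Next row=LF[4]=1
  step 5: row=1, L[1]='k', prepend. Next row=LF[1]=5
  step 6: row=5, L[5]='k', prepend. Next row=LF[5]=6
  step 7: row=6, L[6]='j', prepend. Next row=LF[6]=2
  step 8: row=2, L[2]='l', prepend. Next row=LF[2]=11
  step 9: row=11, L[11]='k', prepend. Next row=LF[11]=8
  step 10: row=8, L[8]='j', prepend. Next row=LF[8]=3
  step 11: row=3, L[3]='l', prepend. Next row=LF[3]=12
  step 12: row=12, L[12]='l', prepend. Next row=LF[12]=13
  step 13: row=13, L[13]='k', prepend. Next row=LF[13]=9
  step 14: row=9, L[9]='k', prepend. Next row=LF[9]=7
Reversed output: kklljkljkkjjl$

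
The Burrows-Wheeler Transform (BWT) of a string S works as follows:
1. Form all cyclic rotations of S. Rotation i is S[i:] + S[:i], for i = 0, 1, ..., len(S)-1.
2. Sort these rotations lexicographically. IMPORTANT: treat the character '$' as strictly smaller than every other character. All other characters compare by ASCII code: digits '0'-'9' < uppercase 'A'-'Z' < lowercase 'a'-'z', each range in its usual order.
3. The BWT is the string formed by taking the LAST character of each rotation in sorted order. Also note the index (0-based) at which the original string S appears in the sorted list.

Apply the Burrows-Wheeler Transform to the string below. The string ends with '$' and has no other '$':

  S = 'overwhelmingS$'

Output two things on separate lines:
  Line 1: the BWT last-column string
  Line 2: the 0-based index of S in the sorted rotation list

Answer: Sghvnwmeli$eor
10

Derivation:
All 14 rotations (rotation i = S[i:]+S[:i]):
  rot[0] = overwhelmingS$
  rot[1] = verwhelmingS$o
  rot[2] = erwhelmingS$ov
  rot[3] = rwhelmingS$ove
  rot[4] = whelmingS$over
  rot[5] = helmingS$overw
  rot[6] = elmingS$overwh
  rot[7] = lmingS$overwhe
  rot[8] = mingS$overwhel
  rot[9] = ingS$overwhelm
  rot[10] = ngS$overwhelmi
  rot[11] = gS$overwhelmin
  rot[12] = S$overwhelming
  rot[13] = $overwhelmingS
Sorted (with $ < everything):
  sorted[0] = $overwhelmingS  (last char: 'S')
  sorted[1] = S$overwhelming  (last char: 'g')
  sorted[2] = elmingS$overwh  (last char: 'h')
  sorted[3] = erwhelmingS$ov  (last char: 'v')
  sorted[4] = gS$overwhelmin  (last char: 'n')
  sorted[5] = helmingS$overw  (last char: 'w')
  sorted[6] = ingS$overwhelm  (last char: 'm')
  sorted[7] = lmingS$overwhe  (last char: 'e')
  sorted[8] = mingS$overwhel  (last char: 'l')
  sorted[9] = ngS$overwhelmi  (last char: 'i')
  sorted[10] = overwhelmingS$  (last char: '$')
  sorted[11] = rwhelmingS$ove  (last char: 'e')
  sorted[12] = verwhelmingS$o  (last char: 'o')
  sorted[13] = whelmingS$over  (last char: 'r')
Last column: Sghvnwmeli$eor
Original string S is at sorted index 10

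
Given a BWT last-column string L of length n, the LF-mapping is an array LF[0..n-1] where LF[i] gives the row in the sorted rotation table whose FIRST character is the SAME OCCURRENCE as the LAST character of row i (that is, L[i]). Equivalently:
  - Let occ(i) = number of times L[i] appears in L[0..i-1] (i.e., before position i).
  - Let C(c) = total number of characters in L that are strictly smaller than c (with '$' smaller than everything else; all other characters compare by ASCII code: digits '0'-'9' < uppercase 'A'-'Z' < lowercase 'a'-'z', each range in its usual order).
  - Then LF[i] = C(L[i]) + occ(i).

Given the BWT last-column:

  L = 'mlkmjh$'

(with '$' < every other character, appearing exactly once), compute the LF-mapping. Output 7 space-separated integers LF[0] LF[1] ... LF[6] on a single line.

Char counts: '$':1, 'h':1, 'j':1, 'k':1, 'l':1, 'm':2
C (first-col start): C('$')=0, C('h')=1, C('j')=2, C('k')=3, C('l')=4, C('m')=5
L[0]='m': occ=0, LF[0]=C('m')+0=5+0=5
L[1]='l': occ=0, LF[1]=C('l')+0=4+0=4
L[2]='k': occ=0, LF[2]=C('k')+0=3+0=3
L[3]='m': occ=1, LF[3]=C('m')+1=5+1=6
L[4]='j': occ=0, LF[4]=C('j')+0=2+0=2
L[5]='h': occ=0, LF[5]=C('h')+0=1+0=1
L[6]='$': occ=0, LF[6]=C('$')+0=0+0=0

Answer: 5 4 3 6 2 1 0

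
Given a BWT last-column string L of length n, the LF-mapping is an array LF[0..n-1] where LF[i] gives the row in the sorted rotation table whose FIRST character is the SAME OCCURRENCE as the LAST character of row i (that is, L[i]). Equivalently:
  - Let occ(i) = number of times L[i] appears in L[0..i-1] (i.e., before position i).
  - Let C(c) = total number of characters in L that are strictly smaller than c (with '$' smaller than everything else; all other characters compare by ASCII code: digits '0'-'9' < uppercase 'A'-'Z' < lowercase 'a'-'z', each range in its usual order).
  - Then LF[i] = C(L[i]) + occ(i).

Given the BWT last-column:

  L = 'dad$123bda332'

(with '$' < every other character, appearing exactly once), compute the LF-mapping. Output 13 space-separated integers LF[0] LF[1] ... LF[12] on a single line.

Answer: 10 7 11 0 1 2 4 9 12 8 5 6 3

Derivation:
Char counts: '$':1, '1':1, '2':2, '3':3, 'a':2, 'b':1, 'd':3
C (first-col start): C('$')=0, C('1')=1, C('2')=2, C('3')=4, C('a')=7, C('b')=9, C('d')=10
L[0]='d': occ=0, LF[0]=C('d')+0=10+0=10
L[1]='a': occ=0, LF[1]=C('a')+0=7+0=7
L[2]='d': occ=1, LF[2]=C('d')+1=10+1=11
L[3]='$': occ=0, LF[3]=C('$')+0=0+0=0
L[4]='1': occ=0, LF[4]=C('1')+0=1+0=1
L[5]='2': occ=0, LF[5]=C('2')+0=2+0=2
L[6]='3': occ=0, LF[6]=C('3')+0=4+0=4
L[7]='b': occ=0, LF[7]=C('b')+0=9+0=9
L[8]='d': occ=2, LF[8]=C('d')+2=10+2=12
L[9]='a': occ=1, LF[9]=C('a')+1=7+1=8
L[10]='3': occ=1, LF[10]=C('3')+1=4+1=5
L[11]='3': occ=2, LF[11]=C('3')+2=4+2=6
L[12]='2': occ=1, LF[12]=C('2')+1=2+1=3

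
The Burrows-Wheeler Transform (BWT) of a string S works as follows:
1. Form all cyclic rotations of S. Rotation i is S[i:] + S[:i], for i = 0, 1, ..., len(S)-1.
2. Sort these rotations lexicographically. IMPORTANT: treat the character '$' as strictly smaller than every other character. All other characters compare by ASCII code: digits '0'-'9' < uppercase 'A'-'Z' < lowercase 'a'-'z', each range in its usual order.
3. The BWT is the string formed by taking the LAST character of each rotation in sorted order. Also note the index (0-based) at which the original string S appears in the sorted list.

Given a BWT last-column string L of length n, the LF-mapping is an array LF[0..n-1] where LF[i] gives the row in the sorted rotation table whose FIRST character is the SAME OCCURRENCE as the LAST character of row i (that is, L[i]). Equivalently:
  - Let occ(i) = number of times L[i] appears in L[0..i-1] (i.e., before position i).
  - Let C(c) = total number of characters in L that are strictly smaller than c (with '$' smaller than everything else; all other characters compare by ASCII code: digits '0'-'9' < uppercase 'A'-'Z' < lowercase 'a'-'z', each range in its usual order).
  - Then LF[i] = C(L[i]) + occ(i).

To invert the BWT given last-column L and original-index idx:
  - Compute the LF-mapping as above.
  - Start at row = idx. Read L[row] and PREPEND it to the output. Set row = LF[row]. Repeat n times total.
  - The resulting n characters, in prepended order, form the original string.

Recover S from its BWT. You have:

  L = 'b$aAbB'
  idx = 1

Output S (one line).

Answer: AaBbb$

Derivation:
LF mapping: 4 0 3 1 5 2
Walk LF starting at row 1, prepending L[row]:
  step 1: row=1, L[1]='$', prepend. Next row=LF[1]=0
  step 2: row=0, L[0]='b', prepend. Next row=LF[0]=4
  step 3: row=4, L[4]='b', prepend. Next row=LF[4]=5
  step 4: row=5, L[5]='B', prepend. Next row=LF[5]=2
  step 5: row=2, L[2]='a', prepend. Next row=LF[2]=3
  step 6: row=3, L[3]='A', prepend. Next row=LF[3]=1
Reversed output: AaBbb$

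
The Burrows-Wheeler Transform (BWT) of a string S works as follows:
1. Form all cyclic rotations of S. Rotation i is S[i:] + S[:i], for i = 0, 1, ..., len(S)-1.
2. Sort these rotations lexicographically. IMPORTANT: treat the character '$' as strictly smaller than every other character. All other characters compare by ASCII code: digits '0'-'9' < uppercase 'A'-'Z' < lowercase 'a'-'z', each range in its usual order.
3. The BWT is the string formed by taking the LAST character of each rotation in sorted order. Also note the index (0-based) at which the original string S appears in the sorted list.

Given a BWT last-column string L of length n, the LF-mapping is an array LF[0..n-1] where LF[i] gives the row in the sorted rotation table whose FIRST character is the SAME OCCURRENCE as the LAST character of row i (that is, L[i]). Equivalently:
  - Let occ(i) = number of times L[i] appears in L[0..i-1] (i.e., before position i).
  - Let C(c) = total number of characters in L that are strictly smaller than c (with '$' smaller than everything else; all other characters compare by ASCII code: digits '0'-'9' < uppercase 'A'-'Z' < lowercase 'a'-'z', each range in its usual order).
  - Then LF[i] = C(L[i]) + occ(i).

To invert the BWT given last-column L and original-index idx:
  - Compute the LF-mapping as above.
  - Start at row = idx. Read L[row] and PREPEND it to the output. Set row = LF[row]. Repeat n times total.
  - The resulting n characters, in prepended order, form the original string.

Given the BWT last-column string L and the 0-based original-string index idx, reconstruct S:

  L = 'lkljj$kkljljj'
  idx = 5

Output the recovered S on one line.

LF mapping: 9 6 10 1 2 0 7 8 11 3 12 4 5
Walk LF starting at row 5, prepending L[row]:
  step 1: row=5, L[5]='$', prepend. Next row=LF[5]=0
  step 2: row=0, L[0]='l', prepend. Next row=LF[0]=9
  step 3: row=9, L[9]='j', prepend. Next row=LF[9]=3
  step 4: row=3, L[3]='j', prepend. Next row=LF[3]=1
  step 5: row=1, L[1]='k', prepend. Next row=LF[1]=6
  step 6: row=6, L[6]='k', prepend. Next row=LF[6]=7
  step 7: row=7, L[7]='k', prepend. Next row=LF[7]=8
  step 8: row=8, L[8]='l', prepend. Next row=LF[8]=11
  step 9: row=11, L[11]='j', prepend. Next row=LF[11]=4
  step 10: row=4, L[4]='j', prepend. Next row=LF[4]=2
  step 11: row=2, L[2]='l', prepend. Next row=LF[2]=10
  step 12: row=10, L[10]='l', prepend. Next row=LF[10]=12
  step 13: row=12, L[12]='j', prepend. Next row=LF[12]=5
Reversed output: jlljjlkkkjjl$

Answer: jlljjlkkkjjl$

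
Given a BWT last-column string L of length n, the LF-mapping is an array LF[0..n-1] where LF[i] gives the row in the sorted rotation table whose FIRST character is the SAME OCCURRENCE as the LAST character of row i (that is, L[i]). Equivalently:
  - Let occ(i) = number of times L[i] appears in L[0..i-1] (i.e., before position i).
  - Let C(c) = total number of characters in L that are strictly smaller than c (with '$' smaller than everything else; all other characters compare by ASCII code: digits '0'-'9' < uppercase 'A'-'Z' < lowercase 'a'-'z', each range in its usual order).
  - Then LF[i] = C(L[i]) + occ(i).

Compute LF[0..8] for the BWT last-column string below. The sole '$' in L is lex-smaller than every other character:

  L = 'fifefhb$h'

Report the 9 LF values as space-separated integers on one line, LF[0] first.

Answer: 3 8 4 2 5 6 1 0 7

Derivation:
Char counts: '$':1, 'b':1, 'e':1, 'f':3, 'h':2, 'i':1
C (first-col start): C('$')=0, C('b')=1, C('e')=2, C('f')=3, C('h')=6, C('i')=8
L[0]='f': occ=0, LF[0]=C('f')+0=3+0=3
L[1]='i': occ=0, LF[1]=C('i')+0=8+0=8
L[2]='f': occ=1, LF[2]=C('f')+1=3+1=4
L[3]='e': occ=0, LF[3]=C('e')+0=2+0=2
L[4]='f': occ=2, LF[4]=C('f')+2=3+2=5
L[5]='h': occ=0, LF[5]=C('h')+0=6+0=6
L[6]='b': occ=0, LF[6]=C('b')+0=1+0=1
L[7]='$': occ=0, LF[7]=C('$')+0=0+0=0
L[8]='h': occ=1, LF[8]=C('h')+1=6+1=7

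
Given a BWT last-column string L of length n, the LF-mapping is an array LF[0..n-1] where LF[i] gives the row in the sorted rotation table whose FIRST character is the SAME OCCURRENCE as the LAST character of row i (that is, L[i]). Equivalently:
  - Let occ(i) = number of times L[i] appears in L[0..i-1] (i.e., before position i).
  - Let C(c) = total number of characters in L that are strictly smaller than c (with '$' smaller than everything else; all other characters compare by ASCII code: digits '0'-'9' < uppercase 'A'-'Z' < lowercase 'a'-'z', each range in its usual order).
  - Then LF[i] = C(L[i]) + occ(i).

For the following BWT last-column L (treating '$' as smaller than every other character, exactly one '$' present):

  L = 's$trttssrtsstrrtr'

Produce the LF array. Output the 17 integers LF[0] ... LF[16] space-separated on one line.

Char counts: '$':1, 'r':5, 's':5, 't':6
C (first-col start): C('$')=0, C('r')=1, C('s')=6, C('t')=11
L[0]='s': occ=0, LF[0]=C('s')+0=6+0=6
L[1]='$': occ=0, LF[1]=C('$')+0=0+0=0
L[2]='t': occ=0, LF[2]=C('t')+0=11+0=11
L[3]='r': occ=0, LF[3]=C('r')+0=1+0=1
L[4]='t': occ=1, LF[4]=C('t')+1=11+1=12
L[5]='t': occ=2, LF[5]=C('t')+2=11+2=13
L[6]='s': occ=1, LF[6]=C('s')+1=6+1=7
L[7]='s': occ=2, LF[7]=C('s')+2=6+2=8
L[8]='r': occ=1, LF[8]=C('r')+1=1+1=2
L[9]='t': occ=3, LF[9]=C('t')+3=11+3=14
L[10]='s': occ=3, LF[10]=C('s')+3=6+3=9
L[11]='s': occ=4, LF[11]=C('s')+4=6+4=10
L[12]='t': occ=4, LF[12]=C('t')+4=11+4=15
L[13]='r': occ=2, LF[13]=C('r')+2=1+2=3
L[14]='r': occ=3, LF[14]=C('r')+3=1+3=4
L[15]='t': occ=5, LF[15]=C('t')+5=11+5=16
L[16]='r': occ=4, LF[16]=C('r')+4=1+4=5

Answer: 6 0 11 1 12 13 7 8 2 14 9 10 15 3 4 16 5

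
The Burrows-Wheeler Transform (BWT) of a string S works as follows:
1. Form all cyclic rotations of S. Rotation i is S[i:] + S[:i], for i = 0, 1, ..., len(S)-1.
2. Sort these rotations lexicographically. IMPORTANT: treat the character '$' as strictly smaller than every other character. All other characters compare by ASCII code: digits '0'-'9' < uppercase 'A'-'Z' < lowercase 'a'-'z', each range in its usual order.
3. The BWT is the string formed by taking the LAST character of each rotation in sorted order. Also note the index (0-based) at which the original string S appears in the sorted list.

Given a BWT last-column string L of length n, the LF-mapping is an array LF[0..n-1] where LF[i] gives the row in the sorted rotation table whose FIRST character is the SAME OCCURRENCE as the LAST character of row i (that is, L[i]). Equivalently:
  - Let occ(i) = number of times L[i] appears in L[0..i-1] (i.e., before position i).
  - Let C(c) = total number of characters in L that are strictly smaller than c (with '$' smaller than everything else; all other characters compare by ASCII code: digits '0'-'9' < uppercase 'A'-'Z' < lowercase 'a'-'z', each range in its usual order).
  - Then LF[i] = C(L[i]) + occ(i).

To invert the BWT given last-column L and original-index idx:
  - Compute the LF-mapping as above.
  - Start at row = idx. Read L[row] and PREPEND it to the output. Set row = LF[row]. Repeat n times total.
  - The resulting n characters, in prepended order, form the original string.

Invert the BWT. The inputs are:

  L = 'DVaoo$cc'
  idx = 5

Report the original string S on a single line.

LF mapping: 1 2 3 6 7 0 4 5
Walk LF starting at row 5, prepending L[row]:
  step 1: row=5, L[5]='$', prepend. Next row=LF[5]=0
  step 2: row=0, L[0]='D', prepend. Next row=LF[0]=1
  step 3: row=1, L[1]='V', prepend. Next row=LF[1]=2
  step 4: row=2, L[2]='a', prepend. Next row=LF[2]=3
  step 5: row=3, L[3]='o', prepend. Next row=LF[3]=6
  step 6: row=6, L[6]='c', prepend. Next row=LF[6]=4
  step 7: row=4, L[4]='o', prepend. Next row=LF[4]=7
  step 8: row=7, L[7]='c', prepend. Next row=LF[7]=5
Reversed output: cocoaVD$

Answer: cocoaVD$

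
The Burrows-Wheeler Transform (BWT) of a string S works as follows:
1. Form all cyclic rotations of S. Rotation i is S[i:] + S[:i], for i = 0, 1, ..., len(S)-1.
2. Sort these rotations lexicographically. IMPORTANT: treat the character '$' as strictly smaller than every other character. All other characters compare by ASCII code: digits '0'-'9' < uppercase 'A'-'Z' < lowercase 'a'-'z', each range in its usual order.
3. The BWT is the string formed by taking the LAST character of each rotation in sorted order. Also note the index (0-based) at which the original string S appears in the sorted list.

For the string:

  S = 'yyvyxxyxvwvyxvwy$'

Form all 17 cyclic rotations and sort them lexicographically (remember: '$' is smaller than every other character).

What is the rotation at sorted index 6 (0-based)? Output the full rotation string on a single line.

All 17 rotations (rotation i = S[i:]+S[:i]):
  rot[0] = yyvyxxyxvwvyxvwy$
  rot[1] = yvyxxyxvwvyxvwy$y
  rot[2] = vyxxyxvwvyxvwy$yy
  rot[3] = yxxyxvwvyxvwy$yyv
  rot[4] = xxyxvwvyxvwy$yyvy
  rot[5] = xyxvwvyxvwy$yyvyx
  rot[6] = yxvwvyxvwy$yyvyxx
  rot[7] = xvwvyxvwy$yyvyxxy
  rot[8] = vwvyxvwy$yyvyxxyx
  rot[9] = wvyxvwy$yyvyxxyxv
  rot[10] = vyxvwy$yyvyxxyxvw
  rot[11] = yxvwy$yyvyxxyxvwv
  rot[12] = xvwy$yyvyxxyxvwvy
  rot[13] = vwy$yyvyxxyxvwvyx
  rot[14] = wy$yyvyxxyxvwvyxv
  rot[15] = y$yyvyxxyxvwvyxvw
  rot[16] = $yyvyxxyxvwvyxvwy
Sorted (with $ < everything):
  sorted[0] = $yyvyxxyxvwvyxvwy
  sorted[1] = vwvyxvwy$yyvyxxyx
  sorted[2] = vwy$yyvyxxyxvwvyx
  sorted[3] = vyxvwy$yyvyxxyxvw
  sorted[4] = vyxxyxvwvyxvwy$yy
  sorted[5] = wvyxvwy$yyvyxxyxv
  sorted[6] = wy$yyvyxxyxvwvyxv
  sorted[7] = xvwvyxvwy$yyvyxxy
  sorted[8] = xvwy$yyvyxxyxvwvy
  sorted[9] = xxyxvwvyxvwy$yyvy
  sorted[10] = xyxvwvyxvwy$yyvyx
  sorted[11] = y$yyvyxxyxvwvyxvw
  sorted[12] = yvyxxyxvwvyxvwy$y
  sorted[13] = yxvwvyxvwy$yyvyxx
  sorted[14] = yxvwy$yyvyxxyxvwv
  sorted[15] = yxxyxvwvyxvwy$yyv
  sorted[16] = yyvyxxyxvwvyxvwy$
sorted[6] = wy$yyvyxxyxvwvyxv

Answer: wy$yyvyxxyxvwvyxv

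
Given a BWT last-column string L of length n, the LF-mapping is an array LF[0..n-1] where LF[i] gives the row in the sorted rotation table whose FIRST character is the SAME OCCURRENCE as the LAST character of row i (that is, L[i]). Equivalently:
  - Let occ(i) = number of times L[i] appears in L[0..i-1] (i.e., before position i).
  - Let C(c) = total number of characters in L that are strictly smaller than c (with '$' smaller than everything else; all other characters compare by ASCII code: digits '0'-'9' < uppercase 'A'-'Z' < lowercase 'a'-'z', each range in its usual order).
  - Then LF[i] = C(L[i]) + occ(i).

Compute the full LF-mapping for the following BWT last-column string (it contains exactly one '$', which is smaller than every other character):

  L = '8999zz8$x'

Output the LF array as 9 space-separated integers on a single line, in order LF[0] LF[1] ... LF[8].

Char counts: '$':1, '8':2, '9':3, 'x':1, 'z':2
C (first-col start): C('$')=0, C('8')=1, C('9')=3, C('x')=6, C('z')=7
L[0]='8': occ=0, LF[0]=C('8')+0=1+0=1
L[1]='9': occ=0, LF[1]=C('9')+0=3+0=3
L[2]='9': occ=1, LF[2]=C('9')+1=3+1=4
L[3]='9': occ=2, LF[3]=C('9')+2=3+2=5
L[4]='z': occ=0, LF[4]=C('z')+0=7+0=7
L[5]='z': occ=1, LF[5]=C('z')+1=7+1=8
L[6]='8': occ=1, LF[6]=C('8')+1=1+1=2
L[7]='$': occ=0, LF[7]=C('$')+0=0+0=0
L[8]='x': occ=0, LF[8]=C('x')+0=6+0=6

Answer: 1 3 4 5 7 8 2 0 6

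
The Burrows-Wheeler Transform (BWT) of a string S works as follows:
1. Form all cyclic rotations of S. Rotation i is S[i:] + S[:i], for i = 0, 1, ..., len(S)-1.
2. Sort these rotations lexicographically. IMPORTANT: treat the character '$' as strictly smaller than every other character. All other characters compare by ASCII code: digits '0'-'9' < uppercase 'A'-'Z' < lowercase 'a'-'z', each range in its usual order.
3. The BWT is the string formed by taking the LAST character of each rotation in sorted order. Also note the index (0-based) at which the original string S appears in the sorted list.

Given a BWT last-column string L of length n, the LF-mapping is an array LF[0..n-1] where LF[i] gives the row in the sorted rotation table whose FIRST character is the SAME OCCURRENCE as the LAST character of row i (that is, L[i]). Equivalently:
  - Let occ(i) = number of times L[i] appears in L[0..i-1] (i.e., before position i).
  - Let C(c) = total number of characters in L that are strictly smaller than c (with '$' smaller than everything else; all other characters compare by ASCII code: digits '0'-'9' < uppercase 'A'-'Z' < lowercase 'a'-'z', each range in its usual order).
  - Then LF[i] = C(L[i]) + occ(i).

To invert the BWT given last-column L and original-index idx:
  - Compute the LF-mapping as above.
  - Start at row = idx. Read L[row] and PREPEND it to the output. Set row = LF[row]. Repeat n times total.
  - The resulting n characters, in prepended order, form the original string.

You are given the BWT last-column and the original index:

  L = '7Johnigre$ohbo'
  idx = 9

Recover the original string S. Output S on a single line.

LF mapping: 1 2 10 6 9 8 5 13 4 0 11 7 3 12
Walk LF starting at row 9, prepending L[row]:
  step 1: row=9, L[9]='$', prepend. Next row=LF[9]=0
  step 2: row=0, L[0]='7', prepend. Next row=LF[0]=1
  step 3: row=1, L[1]='J', prepend. Next row=LF[1]=2
  step 4: row=2, L[2]='o', prepend. Next row=LF[2]=10
  step 5: row=10, L[10]='o', prepend. Next row=LF[10]=11
  step 6: row=11, L[11]='h', prepend. Next row=LF[11]=7
  step 7: row=7, L[7]='r', prepend. Next row=LF[7]=13
  step 8: row=13, L[13]='o', prepend. Next row=LF[13]=12
  step 9: row=12, L[12]='b', prepend. Next row=LF[12]=3
  step 10: row=3, L[3]='h', prepend. Next row=LF[3]=6
  step 11: row=6, L[6]='g', prepend. Next row=LF[6]=5
  step 12: row=5, L[5]='i', prepend. Next row=LF[5]=8
  step 13: row=8, L[8]='e', prepend. Next row=LF[8]=4
  step 14: row=4, L[4]='n', prepend. Next row=LF[4]=9
Reversed output: neighborhooJ7$

Answer: neighborhooJ7$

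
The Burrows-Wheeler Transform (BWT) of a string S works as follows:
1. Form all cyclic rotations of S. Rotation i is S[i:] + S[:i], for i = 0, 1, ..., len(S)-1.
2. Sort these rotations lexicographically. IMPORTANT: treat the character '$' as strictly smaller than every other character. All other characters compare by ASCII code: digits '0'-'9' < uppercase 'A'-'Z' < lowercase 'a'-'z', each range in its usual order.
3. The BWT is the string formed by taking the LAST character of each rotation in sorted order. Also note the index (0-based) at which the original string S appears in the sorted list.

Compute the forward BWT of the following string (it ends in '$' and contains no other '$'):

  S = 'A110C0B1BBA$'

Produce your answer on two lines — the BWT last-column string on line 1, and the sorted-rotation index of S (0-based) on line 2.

Answer: AC11ABB$0B10
7

Derivation:
All 12 rotations (rotation i = S[i:]+S[:i]):
  rot[0] = A110C0B1BBA$
  rot[1] = 110C0B1BBA$A
  rot[2] = 10C0B1BBA$A1
  rot[3] = 0C0B1BBA$A11
  rot[4] = C0B1BBA$A110
  rot[5] = 0B1BBA$A110C
  rot[6] = B1BBA$A110C0
  rot[7] = 1BBA$A110C0B
  rot[8] = BBA$A110C0B1
  rot[9] = BA$A110C0B1B
  rot[10] = A$A110C0B1BB
  rot[11] = $A110C0B1BBA
Sorted (with $ < everything):
  sorted[0] = $A110C0B1BBA  (last char: 'A')
  sorted[1] = 0B1BBA$A110C  (last char: 'C')
  sorted[2] = 0C0B1BBA$A11  (last char: '1')
  sorted[3] = 10C0B1BBA$A1  (last char: '1')
  sorted[4] = 110C0B1BBA$A  (last char: 'A')
  sorted[5] = 1BBA$A110C0B  (last char: 'B')
  sorted[6] = A$A110C0B1BB  (last char: 'B')
  sorted[7] = A110C0B1BBA$  (last char: '$')
  sorted[8] = B1BBA$A110C0  (last char: '0')
  sorted[9] = BA$A110C0B1B  (last char: 'B')
  sorted[10] = BBA$A110C0B1  (last char: '1')
  sorted[11] = C0B1BBA$A110  (last char: '0')
Last column: AC11ABB$0B10
Original string S is at sorted index 7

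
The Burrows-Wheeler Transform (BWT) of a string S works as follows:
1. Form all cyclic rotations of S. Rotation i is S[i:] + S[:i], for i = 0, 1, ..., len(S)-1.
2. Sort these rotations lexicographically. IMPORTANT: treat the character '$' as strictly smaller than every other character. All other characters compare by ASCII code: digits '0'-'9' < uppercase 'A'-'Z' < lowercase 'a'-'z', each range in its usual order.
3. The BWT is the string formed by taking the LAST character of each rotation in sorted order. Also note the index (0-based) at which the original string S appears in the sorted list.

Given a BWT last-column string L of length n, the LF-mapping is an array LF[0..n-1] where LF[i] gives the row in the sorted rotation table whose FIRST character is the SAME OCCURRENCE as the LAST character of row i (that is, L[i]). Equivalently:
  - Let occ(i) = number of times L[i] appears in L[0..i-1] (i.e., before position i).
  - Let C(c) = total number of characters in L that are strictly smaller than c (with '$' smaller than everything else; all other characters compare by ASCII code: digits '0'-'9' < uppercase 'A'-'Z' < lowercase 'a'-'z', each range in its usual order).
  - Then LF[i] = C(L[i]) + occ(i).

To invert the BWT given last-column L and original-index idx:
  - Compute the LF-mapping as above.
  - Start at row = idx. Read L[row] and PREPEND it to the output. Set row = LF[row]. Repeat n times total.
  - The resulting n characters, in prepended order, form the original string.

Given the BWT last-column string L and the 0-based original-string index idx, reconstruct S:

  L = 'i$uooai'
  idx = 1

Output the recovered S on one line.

LF mapping: 2 0 6 4 5 1 3
Walk LF starting at row 1, prepending L[row]:
  step 1: row=1, L[1]='$', prepend. Next row=LF[1]=0
  step 2: row=0, L[0]='i', prepend. Next row=LF[0]=2
  step 3: row=2, L[2]='u', prepend. Next row=LF[2]=6
  step 4: row=6, L[6]='i', prepend. Next row=LF[6]=3
  step 5: row=3, L[3]='o', prepend. Next row=LF[3]=4
  step 6: row=4, L[4]='o', prepend. Next row=LF[4]=5
  step 7: row=5, L[5]='a', prepend. Next row=LF[5]=1
Reversed output: aooiui$

Answer: aooiui$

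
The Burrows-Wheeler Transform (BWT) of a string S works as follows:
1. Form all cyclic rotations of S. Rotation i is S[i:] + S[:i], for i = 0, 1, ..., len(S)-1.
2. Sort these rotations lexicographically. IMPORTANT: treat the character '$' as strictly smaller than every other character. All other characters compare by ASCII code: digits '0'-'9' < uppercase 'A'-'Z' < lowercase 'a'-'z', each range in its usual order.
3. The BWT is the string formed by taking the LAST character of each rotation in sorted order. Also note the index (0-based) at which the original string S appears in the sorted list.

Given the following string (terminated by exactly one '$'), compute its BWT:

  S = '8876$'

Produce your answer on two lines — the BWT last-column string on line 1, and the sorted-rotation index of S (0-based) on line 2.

All 5 rotations (rotation i = S[i:]+S[:i]):
  rot[0] = 8876$
  rot[1] = 876$8
  rot[2] = 76$88
  rot[3] = 6$887
  rot[4] = $8876
Sorted (with $ < everything):
  sorted[0] = $8876  (last char: '6')
  sorted[1] = 6$887  (last char: '7')
  sorted[2] = 76$88  (last char: '8')
  sorted[3] = 876$8  (last char: '8')
  sorted[4] = 8876$  (last char: '$')
Last column: 6788$
Original string S is at sorted index 4

Answer: 6788$
4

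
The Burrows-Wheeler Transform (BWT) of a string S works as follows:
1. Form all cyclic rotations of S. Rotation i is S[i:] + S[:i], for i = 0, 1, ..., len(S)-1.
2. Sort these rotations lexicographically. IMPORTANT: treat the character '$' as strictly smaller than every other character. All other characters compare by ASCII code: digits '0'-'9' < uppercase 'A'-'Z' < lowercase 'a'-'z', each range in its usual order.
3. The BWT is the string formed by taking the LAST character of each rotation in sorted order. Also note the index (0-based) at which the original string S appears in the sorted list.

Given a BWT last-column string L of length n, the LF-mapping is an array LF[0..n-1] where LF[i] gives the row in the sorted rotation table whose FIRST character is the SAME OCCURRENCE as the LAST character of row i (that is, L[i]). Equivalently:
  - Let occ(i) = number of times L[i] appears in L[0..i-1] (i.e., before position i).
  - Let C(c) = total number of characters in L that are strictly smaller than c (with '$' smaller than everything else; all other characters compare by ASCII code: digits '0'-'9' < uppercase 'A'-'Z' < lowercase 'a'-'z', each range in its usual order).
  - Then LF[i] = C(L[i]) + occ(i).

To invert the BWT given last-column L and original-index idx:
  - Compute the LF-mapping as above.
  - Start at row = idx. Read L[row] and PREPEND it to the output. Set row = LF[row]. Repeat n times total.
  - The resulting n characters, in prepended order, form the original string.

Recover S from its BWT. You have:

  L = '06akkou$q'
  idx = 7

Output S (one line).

LF mapping: 1 2 3 4 5 6 8 0 7
Walk LF starting at row 7, prepending L[row]:
  step 1: row=7, L[7]='$', prepend. Next row=LF[7]=0
  step 2: row=0, L[0]='0', prepend. Next row=LF[0]=1
  step 3: row=1, L[1]='6', prepend. Next row=LF[1]=2
  step 4: row=2, L[2]='a', prepend. Next row=LF[2]=3
  step 5: row=3, L[3]='k', prepend. Next row=LF[3]=4
  step 6: row=4, L[4]='k', prepend. Next row=LF[4]=5
  step 7: row=5, L[5]='o', prepend. Next row=LF[5]=6
  step 8: row=6, L[6]='u', prepend. Next row=LF[6]=8
  step 9: row=8, L[8]='q', prepend. Next row=LF[8]=7
Reversed output: quokka60$

Answer: quokka60$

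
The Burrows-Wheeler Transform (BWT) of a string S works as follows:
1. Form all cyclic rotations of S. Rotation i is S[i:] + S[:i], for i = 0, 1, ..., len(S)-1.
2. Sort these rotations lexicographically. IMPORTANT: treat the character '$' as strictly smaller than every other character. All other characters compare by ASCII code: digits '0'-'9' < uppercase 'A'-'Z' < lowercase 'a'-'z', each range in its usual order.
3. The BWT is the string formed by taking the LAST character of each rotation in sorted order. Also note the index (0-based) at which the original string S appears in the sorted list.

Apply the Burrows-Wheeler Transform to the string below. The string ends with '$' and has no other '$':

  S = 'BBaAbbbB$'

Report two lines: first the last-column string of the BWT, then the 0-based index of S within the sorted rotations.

All 9 rotations (rotation i = S[i:]+S[:i]):
  rot[0] = BBaAbbbB$
  rot[1] = BaAbbbB$B
  rot[2] = aAbbbB$BB
  rot[3] = AbbbB$BBa
  rot[4] = bbbB$BBaA
  rot[5] = bbB$BBaAb
  rot[6] = bB$BBaAbb
  rot[7] = B$BBaAbbb
  rot[8] = $BBaAbbbB
Sorted (with $ < everything):
  sorted[0] = $BBaAbbbB  (last char: 'B')
  sorted[1] = AbbbB$BBa  (last char: 'a')
  sorted[2] = B$BBaAbbb  (last char: 'b')
  sorted[3] = BBaAbbbB$  (last char: '$')
  sorted[4] = BaAbbbB$B  (last char: 'B')
  sorted[5] = aAbbbB$BB  (last char: 'B')
  sorted[6] = bB$BBaAbb  (last char: 'b')
  sorted[7] = bbB$BBaAb  (last char: 'b')
  sorted[8] = bbbB$BBaA  (last char: 'A')
Last column: Bab$BBbbA
Original string S is at sorted index 3

Answer: Bab$BBbbA
3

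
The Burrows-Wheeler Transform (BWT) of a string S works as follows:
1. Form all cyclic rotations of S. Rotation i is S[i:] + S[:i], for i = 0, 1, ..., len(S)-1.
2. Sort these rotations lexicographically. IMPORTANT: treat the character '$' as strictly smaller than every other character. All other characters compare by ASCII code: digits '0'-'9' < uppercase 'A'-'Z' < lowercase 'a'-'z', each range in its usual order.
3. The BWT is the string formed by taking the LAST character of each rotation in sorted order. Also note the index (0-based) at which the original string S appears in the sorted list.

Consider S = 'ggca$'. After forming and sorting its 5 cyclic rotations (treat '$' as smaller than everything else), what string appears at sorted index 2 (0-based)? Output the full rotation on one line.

All 5 rotations (rotation i = S[i:]+S[:i]):
  rot[0] = ggca$
  rot[1] = gca$g
  rot[2] = ca$gg
  rot[3] = a$ggc
  rot[4] = $ggca
Sorted (with $ < everything):
  sorted[0] = $ggca
  sorted[1] = a$ggc
  sorted[2] = ca$gg
  sorted[3] = gca$g
  sorted[4] = ggca$
sorted[2] = ca$gg

Answer: ca$gg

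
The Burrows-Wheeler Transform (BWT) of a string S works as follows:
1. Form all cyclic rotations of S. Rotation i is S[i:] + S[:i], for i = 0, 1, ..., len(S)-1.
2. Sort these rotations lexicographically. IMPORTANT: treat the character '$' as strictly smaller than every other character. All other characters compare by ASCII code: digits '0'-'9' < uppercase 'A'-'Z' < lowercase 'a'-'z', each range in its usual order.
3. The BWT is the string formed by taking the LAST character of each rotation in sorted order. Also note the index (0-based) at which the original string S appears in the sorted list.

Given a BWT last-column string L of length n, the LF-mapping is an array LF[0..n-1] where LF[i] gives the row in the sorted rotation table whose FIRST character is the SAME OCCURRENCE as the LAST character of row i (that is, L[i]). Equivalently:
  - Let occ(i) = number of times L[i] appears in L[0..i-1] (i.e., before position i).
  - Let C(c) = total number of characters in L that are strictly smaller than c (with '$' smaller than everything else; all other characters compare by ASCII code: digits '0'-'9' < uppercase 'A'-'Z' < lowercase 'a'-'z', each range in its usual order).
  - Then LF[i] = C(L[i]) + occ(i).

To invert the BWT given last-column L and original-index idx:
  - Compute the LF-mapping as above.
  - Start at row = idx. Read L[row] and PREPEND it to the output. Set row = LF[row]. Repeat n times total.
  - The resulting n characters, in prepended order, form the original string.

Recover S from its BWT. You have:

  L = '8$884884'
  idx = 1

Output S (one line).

LF mapping: 3 0 4 5 1 6 7 2
Walk LF starting at row 1, prepending L[row]:
  step 1: row=1, L[1]='$', prepend. Next row=LF[1]=0
  step 2: row=0, L[0]='8', prepend. Next row=LF[0]=3
  step 3: row=3, L[3]='8', prepend. Next row=LF[3]=5
  step 4: row=5, L[5]='8', prepend. Next row=LF[5]=6
  step 5: row=6, L[6]='8', prepend. Next row=LF[6]=7
  step 6: row=7, L[7]='4', prepend. Next row=LF[7]=2
  step 7: row=2, L[2]='8', prepend. Next row=LF[2]=4
  step 8: row=4, L[4]='4', prepend. Next row=LF[4]=1
Reversed output: 4848888$

Answer: 4848888$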